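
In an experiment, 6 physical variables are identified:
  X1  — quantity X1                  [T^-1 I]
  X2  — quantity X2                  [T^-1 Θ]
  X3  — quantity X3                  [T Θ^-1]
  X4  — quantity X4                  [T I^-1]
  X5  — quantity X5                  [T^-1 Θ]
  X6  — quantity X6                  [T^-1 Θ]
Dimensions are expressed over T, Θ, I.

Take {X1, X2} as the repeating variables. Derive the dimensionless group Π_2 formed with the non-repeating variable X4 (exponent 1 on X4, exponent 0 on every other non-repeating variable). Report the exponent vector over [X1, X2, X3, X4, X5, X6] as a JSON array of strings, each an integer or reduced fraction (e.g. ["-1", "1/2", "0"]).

Dimensional matrix (T×Θ×I by X1×X2×X3×X4×X5×X6):
  T: [-1 -1  1  1 -1 -1]
  Θ: [ 0  1 -1  0  1  1]
  I: [ 1  0  0 -1  0  0]
RREF → pivots at {X1,X2} ⇒ r = 2
Repeat: X1,X2; free: X3,X4,X5,X6
RREF:
  r0: [   1    0    0   -1    0    0]
  r1: [   0    1   -1    0    1    1]
  r2: [   0    0    0    0    0    0]
Fix exponent of X4 at 1, X3 at 0, X5 at 0, X6 at 0; solve each RREF row for its pivot's exponent:
  r0: exp(X1) + (-1)·1 = 0 ⇒ exp(X1) = 1
  r1: exp(X2) + (0)·1 = 0 ⇒ exp(X2) = 0
Π_2 = X1 · X4

["1", "0", "0", "1", "0", "0"]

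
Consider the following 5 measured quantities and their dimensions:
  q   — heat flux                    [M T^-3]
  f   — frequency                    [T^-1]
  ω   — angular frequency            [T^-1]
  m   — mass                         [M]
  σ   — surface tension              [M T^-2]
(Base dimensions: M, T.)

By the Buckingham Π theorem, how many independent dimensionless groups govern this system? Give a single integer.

3

Exponent matrix [M,T] × [q,f,ω,m,σ]:
  M: [ 1  0  0  1  1]
  T: [-3 -1 -1  0 -2]
Echelon form has 2 nonzero rows (pivots: q,f)
5 vars − rank 2 = 3 Π groups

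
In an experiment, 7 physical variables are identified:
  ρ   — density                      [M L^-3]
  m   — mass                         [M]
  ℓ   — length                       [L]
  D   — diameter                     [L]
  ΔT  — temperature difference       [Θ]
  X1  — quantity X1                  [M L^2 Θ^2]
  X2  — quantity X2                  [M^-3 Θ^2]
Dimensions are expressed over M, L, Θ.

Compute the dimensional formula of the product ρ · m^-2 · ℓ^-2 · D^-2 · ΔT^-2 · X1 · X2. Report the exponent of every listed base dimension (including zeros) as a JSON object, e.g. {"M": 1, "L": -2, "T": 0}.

Dimensional matrix (M×L×Θ by ρ×m×ℓ×D×ΔT×X1×X2):
  M: [ 1  1  0  0  0  1 -3]
  L: [-3  0  1  1  0  2  0]
  Θ: [ 0  0  0  0  1  2  2]
  [M]: (1)·1+(-2)·1+(-2)·0+(-2)·0+(-2)·0+(1)·1+(1)·-3 = -3
  [L]: (1)·-3+(-2)·0+(-2)·1+(-2)·1+(-2)·0+(1)·2+(1)·0 = -5
  [Θ]: (1)·0+(-2)·0+(-2)·0+(-2)·0+(-2)·1+(1)·2+(1)·2 = 2
⇒ M^-3 L^-5 Θ^2

{"M": -3, "L": -5, "Θ": 2}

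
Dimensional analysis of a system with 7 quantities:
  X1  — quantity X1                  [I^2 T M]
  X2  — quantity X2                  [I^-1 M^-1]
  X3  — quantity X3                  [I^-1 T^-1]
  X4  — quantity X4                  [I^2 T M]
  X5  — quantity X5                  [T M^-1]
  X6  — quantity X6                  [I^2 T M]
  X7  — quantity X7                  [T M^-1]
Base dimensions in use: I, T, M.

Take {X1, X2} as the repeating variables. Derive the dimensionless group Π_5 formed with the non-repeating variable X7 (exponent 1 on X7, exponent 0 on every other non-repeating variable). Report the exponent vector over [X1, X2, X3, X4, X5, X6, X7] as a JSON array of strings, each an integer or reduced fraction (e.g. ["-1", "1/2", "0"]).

["-1", "-2", "0", "0", "0", "0", "1"]

Dimensional matrix (I×T×M by X1×X2×X3×X4×X5×X6×X7):
  I: [ 2 -1 -1  2  0  2  0]
  T: [ 1  0 -1  1  1  1  1]
  M: [ 1 -1  0  1 -1  1 -1]
Row reduction gives pivot columns X1,X2; rank = 2
Pivot set = {X1,X2}, free = {X3,X4,X5,X6,X7}
RREF:
  r0: [   1    0   -1    1    1    1    1]
  r1: [   0    1   -1    0    2    0    2]
  r2: [   0    0    0    0    0    0    0]
Fix exponent of X7 at 1, X3 at 0, X4 at 0, X5 at 0, X6 at 0; solve each RREF row for its pivot's exponent:
  r0: exp(X1) + (1)·1 = 0 ⇒ exp(X1) = -1
  r1: exp(X2) + (2)·1 = 0 ⇒ exp(X2) = -2
Π_5 = X1^-1 · X2^-2 · X7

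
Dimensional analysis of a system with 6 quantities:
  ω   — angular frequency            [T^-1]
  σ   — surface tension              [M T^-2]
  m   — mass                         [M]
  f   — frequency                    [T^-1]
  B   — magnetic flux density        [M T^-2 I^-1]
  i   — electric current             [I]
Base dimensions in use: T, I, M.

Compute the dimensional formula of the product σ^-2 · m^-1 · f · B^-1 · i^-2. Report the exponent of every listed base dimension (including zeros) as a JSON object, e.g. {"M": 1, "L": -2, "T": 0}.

{"T": 5, "I": -1, "M": -4}

Dimensional matrix (T×I×M by ω×σ×m×f×B×i):
  T: [-1 -2  0 -1 -2  0]
  I: [ 0  0  0  0 -1  1]
  M: [ 0  1  1  0  1  0]
  [T]: (-2)·-2+(-1)·0+(1)·-1+(-1)·-2+(-2)·0 = 5
  [I]: (-2)·0+(-1)·0+(1)·0+(-1)·-1+(-2)·1 = -1
  [M]: (-2)·1+(-1)·1+(1)·0+(-1)·1+(-2)·0 = -4
⇒ T^5 I^-1 M^-4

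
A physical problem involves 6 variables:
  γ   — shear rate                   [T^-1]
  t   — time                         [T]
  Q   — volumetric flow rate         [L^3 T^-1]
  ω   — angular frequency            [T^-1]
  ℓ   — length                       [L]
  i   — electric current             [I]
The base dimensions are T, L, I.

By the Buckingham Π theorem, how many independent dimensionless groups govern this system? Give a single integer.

3

Write exponents as rows T,L,I / cols γ,t,Q,ω,ℓ,i:
  T: [-1  1 -1 -1  0  0]
  L: [ 0  0  3  0  1  0]
  I: [ 0  0  0  0  0  1]
Row reduction gives pivot columns γ,Q,i; rank = 3
n=6, r=3 ⇒ 3 dimensionless groups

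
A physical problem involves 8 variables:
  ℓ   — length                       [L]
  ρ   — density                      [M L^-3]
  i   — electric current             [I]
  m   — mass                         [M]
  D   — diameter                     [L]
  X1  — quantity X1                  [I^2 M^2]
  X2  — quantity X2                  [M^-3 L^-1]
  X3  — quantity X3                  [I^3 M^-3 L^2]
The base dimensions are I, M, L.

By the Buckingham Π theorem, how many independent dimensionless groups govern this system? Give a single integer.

Write exponents as rows I,M,L / cols ℓ,ρ,i,m,D,X1,X2,X3:
  I: [ 0  0  1  0  0  2  0  3]
  M: [ 0  1  0  1  0  2 -3 -3]
  L: [ 1 -3  0  0  1  0 -1  2]
RREF → pivots at {ℓ,ρ,i} ⇒ r = 3
Π count = n − r = 8 − 3 = 5

5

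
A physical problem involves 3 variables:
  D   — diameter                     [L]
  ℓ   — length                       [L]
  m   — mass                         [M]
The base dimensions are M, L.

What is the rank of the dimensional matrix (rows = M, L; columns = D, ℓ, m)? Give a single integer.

Exponent matrix [M,L] × [D,ℓ,m]:
  M: [ 0  0  1]
  L: [ 1  1  0]
Row reduction gives pivot columns D,m; rank = 2

2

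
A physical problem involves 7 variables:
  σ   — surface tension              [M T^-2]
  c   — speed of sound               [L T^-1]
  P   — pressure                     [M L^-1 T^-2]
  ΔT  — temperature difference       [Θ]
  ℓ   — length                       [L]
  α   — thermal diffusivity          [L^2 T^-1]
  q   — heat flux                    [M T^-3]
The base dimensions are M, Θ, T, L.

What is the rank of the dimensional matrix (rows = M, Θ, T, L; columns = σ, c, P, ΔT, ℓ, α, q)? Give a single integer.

4

Dimensional matrix (M×Θ×T×L by σ×c×P×ΔT×ℓ×α×q):
  M: [ 1  0  1  0  0  0  1]
  Θ: [ 0  0  0  1  0  0  0]
  T: [-2 -1 -2  0  0 -1 -3]
  L: [ 0  1 -1  0  1  2  0]
RREF → pivots at {σ,c,P,ΔT} ⇒ r = 4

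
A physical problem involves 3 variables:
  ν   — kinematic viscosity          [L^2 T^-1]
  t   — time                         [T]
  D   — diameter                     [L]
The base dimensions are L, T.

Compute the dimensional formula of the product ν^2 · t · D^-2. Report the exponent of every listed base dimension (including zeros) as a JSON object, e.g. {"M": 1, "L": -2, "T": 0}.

Dimensional matrix (L×T by ν×t×D):
  L: [ 2  0  1]
  T: [-1  1  0]
  [L]: (2)·2+(1)·0+(-2)·1 = 2
  [T]: (2)·-1+(1)·1+(-2)·0 = -1
⇒ L^2 T^-1

{"L": 2, "T": -1}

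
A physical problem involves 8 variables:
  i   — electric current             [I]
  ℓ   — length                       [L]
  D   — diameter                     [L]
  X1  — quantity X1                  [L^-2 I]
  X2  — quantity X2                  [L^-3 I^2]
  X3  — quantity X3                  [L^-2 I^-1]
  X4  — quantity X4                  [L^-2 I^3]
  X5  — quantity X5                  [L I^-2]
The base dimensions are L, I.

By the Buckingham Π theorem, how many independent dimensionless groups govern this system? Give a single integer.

6

Exponent matrix [L,I] × [i,ℓ,D,X1,X2,X3,X4,X5]:
  L: [ 0  1  1 -2 -3 -2 -2  1]
  I: [ 1  0  0  1  2 -1  3 -2]
Echelon form has 2 nonzero rows (pivots: i,ℓ)
8 vars − rank 2 = 6 Π groups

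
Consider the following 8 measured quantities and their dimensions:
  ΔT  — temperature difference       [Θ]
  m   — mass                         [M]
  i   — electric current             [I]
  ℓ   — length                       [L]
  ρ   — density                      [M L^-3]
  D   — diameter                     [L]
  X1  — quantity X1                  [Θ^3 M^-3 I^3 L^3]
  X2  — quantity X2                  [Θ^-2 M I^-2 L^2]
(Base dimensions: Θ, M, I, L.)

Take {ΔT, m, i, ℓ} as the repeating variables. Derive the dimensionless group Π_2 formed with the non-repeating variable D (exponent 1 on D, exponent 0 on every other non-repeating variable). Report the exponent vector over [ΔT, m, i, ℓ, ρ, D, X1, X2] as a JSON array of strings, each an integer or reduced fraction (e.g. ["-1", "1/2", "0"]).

["0", "0", "0", "-1", "0", "1", "0", "0"]

Dimensional matrix (Θ×M×I×L by ΔT×m×i×ℓ×ρ×D×X1×X2):
  Θ: [ 1  0  0  0  0  0  3 -2]
  M: [ 0  1  0  0  1  0 -3  1]
  I: [ 0  0  1  0  0  0  3 -2]
  L: [ 0  0  0  1 -3  1  3  2]
RREF → pivots at {ΔT,m,i,ℓ} ⇒ r = 4
Repeat: ΔT,m,i,ℓ; free: ρ,D,X1,X2
RREF:
  r0: [   1    0    0    0    0    0    3   -2]
  r1: [   0    1    0    0    1    0   -3    1]
  r2: [   0    0    1    0    0    0    3   -2]
  r3: [   0    0    0    1   -3    1    3    2]
Fix exponent of D at 1, ρ at 0, X1 at 0, X2 at 0; solve each RREF row for its pivot's exponent:
  r0: exp(ΔT) + (0)·1 = 0 ⇒ exp(ΔT) = 0
  r1: exp(m) + (0)·1 = 0 ⇒ exp(m) = 0
  r2: exp(i) + (0)·1 = 0 ⇒ exp(i) = 0
  r3: exp(ℓ) + (1)·1 = 0 ⇒ exp(ℓ) = -1
Π_2 = ℓ^-1 · D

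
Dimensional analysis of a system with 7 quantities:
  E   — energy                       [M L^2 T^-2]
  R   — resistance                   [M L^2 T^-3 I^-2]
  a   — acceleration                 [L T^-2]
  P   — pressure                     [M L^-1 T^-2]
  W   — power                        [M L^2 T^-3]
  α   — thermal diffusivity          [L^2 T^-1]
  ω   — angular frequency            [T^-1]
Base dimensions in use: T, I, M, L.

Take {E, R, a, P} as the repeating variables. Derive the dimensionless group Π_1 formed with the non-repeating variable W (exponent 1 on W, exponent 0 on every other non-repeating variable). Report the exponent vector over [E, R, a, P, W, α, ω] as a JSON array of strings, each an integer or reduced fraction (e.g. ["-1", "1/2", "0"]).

Exponent matrix [T,I,M,L] × [E,R,a,P,W,α,ω]:
  T: [-2 -3 -2 -2 -3 -1 -1]
  I: [ 0 -2  0  0  0  0  0]
  M: [ 1  1  0  1  1  0  0]
  L: [ 2  2  1 -1  2  2  0]
RREF → pivots at {E,R,a,P} ⇒ r = 4
Repeat: E,R,a,P; free: W,α,ω
RREF:
  r0: [   1    0    0    0  5/6  1/2 -1/6]
  r1: [   0    1    0    0    0    0    0]
  r2: [   0    0    1    0  1/2  1/2  1/2]
  r3: [   0    0    0    1  1/6 -1/2  1/6]
Fix exponent of W at 1, α at 0, ω at 0; solve each RREF row for its pivot's exponent:
  r0: exp(E) + (5/6)·1 = 0 ⇒ exp(E) = -5/6
  r1: exp(R) + (0)·1 = 0 ⇒ exp(R) = 0
  r2: exp(a) + (1/2)·1 = 0 ⇒ exp(a) = -1/2
  r3: exp(P) + (1/6)·1 = 0 ⇒ exp(P) = -1/6
Π_1 = E^(-5/6) · a^(-1/2) · P^(-1/6) · W

["-5/6", "0", "-1/2", "-1/6", "1", "0", "0"]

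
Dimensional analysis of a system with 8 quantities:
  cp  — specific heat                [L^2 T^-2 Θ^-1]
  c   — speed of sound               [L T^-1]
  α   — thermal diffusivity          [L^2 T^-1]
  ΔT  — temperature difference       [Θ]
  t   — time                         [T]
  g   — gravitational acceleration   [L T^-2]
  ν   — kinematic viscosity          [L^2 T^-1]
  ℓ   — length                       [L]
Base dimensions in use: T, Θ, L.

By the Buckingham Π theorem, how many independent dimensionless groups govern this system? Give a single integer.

5

Exponent matrix [T,Θ,L] × [cp,c,α,ΔT,t,g,ν,ℓ]:
  T: [-2 -1 -1  0  1 -2 -1  0]
  Θ: [-1  0  0  1  0  0  0  0]
  L: [ 2  1  2  0  0  1  2  1]
Row reduction gives pivot columns cp,c,α; rank = 3
n=8, r=3 ⇒ 5 dimensionless groups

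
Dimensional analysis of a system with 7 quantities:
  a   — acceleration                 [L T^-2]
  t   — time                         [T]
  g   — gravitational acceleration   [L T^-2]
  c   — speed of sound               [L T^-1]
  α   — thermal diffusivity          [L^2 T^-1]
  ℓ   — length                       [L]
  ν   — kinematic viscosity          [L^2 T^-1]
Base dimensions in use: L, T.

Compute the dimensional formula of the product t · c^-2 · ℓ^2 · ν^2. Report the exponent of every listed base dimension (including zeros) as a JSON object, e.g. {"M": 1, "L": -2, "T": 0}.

Dimensional matrix (L×T by a×t×g×c×α×ℓ×ν):
  L: [ 1  0  1  1  2  1  2]
  T: [-2  1 -2 -1 -1  0 -1]
  [L]: (1)·0+(-2)·1+(2)·1+(2)·2 = 4
  [T]: (1)·1+(-2)·-1+(2)·0+(2)·-1 = 1
⇒ L^4 T

{"L": 4, "T": 1}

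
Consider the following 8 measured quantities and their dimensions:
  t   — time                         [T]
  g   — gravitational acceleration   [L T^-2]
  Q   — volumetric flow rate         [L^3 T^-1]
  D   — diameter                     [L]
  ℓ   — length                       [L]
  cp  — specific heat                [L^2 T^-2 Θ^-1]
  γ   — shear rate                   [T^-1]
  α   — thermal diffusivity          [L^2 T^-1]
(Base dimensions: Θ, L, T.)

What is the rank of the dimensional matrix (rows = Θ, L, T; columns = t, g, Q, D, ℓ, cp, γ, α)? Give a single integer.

Write exponents as rows Θ,L,T / cols t,g,Q,D,ℓ,cp,γ,α:
  Θ: [ 0  0  0  0  0 -1  0  0]
  L: [ 0  1  3  1  1  2  0  2]
  T: [ 1 -2 -1  0  0 -2 -1 -1]
RREF → pivots at {t,g,cp} ⇒ r = 3

3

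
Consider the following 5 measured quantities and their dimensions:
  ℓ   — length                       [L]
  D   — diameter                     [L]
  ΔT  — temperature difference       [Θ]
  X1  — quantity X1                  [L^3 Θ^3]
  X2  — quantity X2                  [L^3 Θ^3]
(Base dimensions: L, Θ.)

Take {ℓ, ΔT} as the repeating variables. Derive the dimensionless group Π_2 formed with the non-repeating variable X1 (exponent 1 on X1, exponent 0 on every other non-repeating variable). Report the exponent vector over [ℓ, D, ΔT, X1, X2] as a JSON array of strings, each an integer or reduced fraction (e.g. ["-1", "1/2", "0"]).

Dimensional matrix (L×Θ by ℓ×D×ΔT×X1×X2):
  L: [ 1  1  0  3  3]
  Θ: [ 0  0  1  3  3]
Echelon form has 2 nonzero rows (pivots: ℓ,ΔT)
Pivot set = {ℓ,ΔT}, free = {D,X1,X2}
RREF:
  r0: [   1    1    0    3    3]
  r1: [   0    0    1    3    3]
Fix exponent of X1 at 1, D at 0, X2 at 0; solve each RREF row for its pivot's exponent:
  r0: exp(ℓ) + (3)·1 = 0 ⇒ exp(ℓ) = -3
  r1: exp(ΔT) + (3)·1 = 0 ⇒ exp(ΔT) = -3
Π_2 = ℓ^-3 · ΔT^-3 · X1

["-3", "0", "-3", "1", "0"]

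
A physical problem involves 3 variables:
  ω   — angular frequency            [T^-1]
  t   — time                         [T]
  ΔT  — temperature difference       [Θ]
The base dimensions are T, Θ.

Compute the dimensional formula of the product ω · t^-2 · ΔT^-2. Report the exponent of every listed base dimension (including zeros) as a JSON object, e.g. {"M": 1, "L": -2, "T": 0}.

{"T": -3, "Θ": -2}

Exponent matrix [T,Θ] × [ω,t,ΔT]:
  T: [-1  1  0]
  Θ: [ 0  0  1]
  [T]: (1)·-1+(-2)·1+(-2)·0 = -3
  [Θ]: (1)·0+(-2)·0+(-2)·1 = -2
⇒ T^-3 Θ^-2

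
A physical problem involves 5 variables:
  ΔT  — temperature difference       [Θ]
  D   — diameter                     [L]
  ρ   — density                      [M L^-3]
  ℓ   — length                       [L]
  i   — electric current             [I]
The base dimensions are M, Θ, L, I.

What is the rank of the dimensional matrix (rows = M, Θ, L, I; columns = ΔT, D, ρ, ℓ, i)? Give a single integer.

Dimensional matrix (M×Θ×L×I by ΔT×D×ρ×ℓ×i):
  M: [ 0  0  1  0  0]
  Θ: [ 1  0  0  0  0]
  L: [ 0  1 -3  1  0]
  I: [ 0  0  0  0  1]
Row reduction gives pivot columns ΔT,D,ρ,i; rank = 4

4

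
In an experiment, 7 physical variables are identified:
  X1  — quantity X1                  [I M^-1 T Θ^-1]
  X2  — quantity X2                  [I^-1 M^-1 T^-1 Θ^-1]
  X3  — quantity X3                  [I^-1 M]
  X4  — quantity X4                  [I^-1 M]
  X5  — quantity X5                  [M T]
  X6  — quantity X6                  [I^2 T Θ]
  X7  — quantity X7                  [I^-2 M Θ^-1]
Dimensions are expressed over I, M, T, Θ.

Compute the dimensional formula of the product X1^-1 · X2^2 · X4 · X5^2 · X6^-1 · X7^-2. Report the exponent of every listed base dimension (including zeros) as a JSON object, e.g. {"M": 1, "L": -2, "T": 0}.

{"I": -2, "M": 0, "T": -2, "Θ": 0}

Exponent matrix [I,M,T,Θ] × [X1,X2,X3,X4,X5,X6,X7]:
  I: [ 1 -1 -1 -1  0  2 -2]
  M: [-1 -1  1  1  1  0  1]
  T: [ 1 -1  0  0  1  1  0]
  Θ: [-1 -1  0  0  0  1 -1]
  [I]: (-1)·1+(2)·-1+(1)·-1+(2)·0+(-1)·2+(-2)·-2 = -2
  [M]: (-1)·-1+(2)·-1+(1)·1+(2)·1+(-1)·0+(-2)·1 = 0
  [T]: (-1)·1+(2)·-1+(1)·0+(2)·1+(-1)·1+(-2)·0 = -2
  [Θ]: (-1)·-1+(2)·-1+(1)·0+(2)·0+(-1)·1+(-2)·-1 = 0
⇒ I^-2 T^-2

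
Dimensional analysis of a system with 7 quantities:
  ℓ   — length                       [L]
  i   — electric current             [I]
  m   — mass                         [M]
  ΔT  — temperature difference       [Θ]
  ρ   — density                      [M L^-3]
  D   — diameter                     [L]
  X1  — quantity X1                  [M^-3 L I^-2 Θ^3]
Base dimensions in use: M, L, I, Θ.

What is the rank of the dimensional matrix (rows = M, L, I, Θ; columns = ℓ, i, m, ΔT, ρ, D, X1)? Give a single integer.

Write exponents as rows M,L,I,Θ / cols ℓ,i,m,ΔT,ρ,D,X1:
  M: [ 0  0  1  0  1  0 -3]
  L: [ 1  0  0  0 -3  1  1]
  I: [ 0  1  0  0  0  0 -2]
  Θ: [ 0  0  0  1  0  0  3]
Echelon form has 4 nonzero rows (pivots: ℓ,i,m,ΔT)

4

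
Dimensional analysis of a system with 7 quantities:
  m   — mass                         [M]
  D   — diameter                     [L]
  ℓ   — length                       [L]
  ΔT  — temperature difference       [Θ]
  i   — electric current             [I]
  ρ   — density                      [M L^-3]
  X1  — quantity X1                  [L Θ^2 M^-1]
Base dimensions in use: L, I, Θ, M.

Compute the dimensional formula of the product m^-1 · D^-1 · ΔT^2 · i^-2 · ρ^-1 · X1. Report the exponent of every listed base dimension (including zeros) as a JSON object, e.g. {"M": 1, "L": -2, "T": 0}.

Dimensional matrix (L×I×Θ×M by m×D×ℓ×ΔT×i×ρ×X1):
  L: [ 0  1  1  0  0 -3  1]
  I: [ 0  0  0  0  1  0  0]
  Θ: [ 0  0  0  1  0  0  2]
  M: [ 1  0  0  0  0  1 -1]
  [L]: (-1)·0+(-1)·1+(2)·0+(-2)·0+(-1)·-3+(1)·1 = 3
  [I]: (-1)·0+(-1)·0+(2)·0+(-2)·1+(-1)·0+(1)·0 = -2
  [Θ]: (-1)·0+(-1)·0+(2)·1+(-2)·0+(-1)·0+(1)·2 = 4
  [M]: (-1)·1+(-1)·0+(2)·0+(-2)·0+(-1)·1+(1)·-1 = -3
⇒ L^3 I^-2 Θ^4 M^-3

{"L": 3, "I": -2, "Θ": 4, "M": -3}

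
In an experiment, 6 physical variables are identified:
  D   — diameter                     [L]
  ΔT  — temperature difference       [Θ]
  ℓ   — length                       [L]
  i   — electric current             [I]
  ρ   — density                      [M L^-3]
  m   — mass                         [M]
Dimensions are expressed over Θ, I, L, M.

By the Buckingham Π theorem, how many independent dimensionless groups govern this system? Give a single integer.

Dimensional matrix (Θ×I×L×M by D×ΔT×ℓ×i×ρ×m):
  Θ: [ 0  1  0  0  0  0]
  I: [ 0  0  0  1  0  0]
  L: [ 1  0  1  0 -3  0]
  M: [ 0  0  0  0  1  1]
RREF → pivots at {D,ΔT,i,ρ} ⇒ r = 4
n=6, r=4 ⇒ 2 dimensionless groups

2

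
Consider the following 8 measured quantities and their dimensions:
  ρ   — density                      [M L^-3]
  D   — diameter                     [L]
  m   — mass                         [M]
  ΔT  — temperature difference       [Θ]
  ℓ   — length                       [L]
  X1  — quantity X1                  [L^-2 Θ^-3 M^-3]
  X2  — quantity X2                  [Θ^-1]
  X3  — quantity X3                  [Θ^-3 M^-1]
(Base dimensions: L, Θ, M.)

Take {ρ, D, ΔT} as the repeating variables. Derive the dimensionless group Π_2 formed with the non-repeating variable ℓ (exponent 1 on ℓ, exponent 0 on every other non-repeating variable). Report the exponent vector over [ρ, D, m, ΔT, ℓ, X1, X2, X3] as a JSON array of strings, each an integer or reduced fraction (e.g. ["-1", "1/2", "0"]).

["0", "-1", "0", "0", "1", "0", "0", "0"]

Dimensional matrix (L×Θ×M by ρ×D×m×ΔT×ℓ×X1×X2×X3):
  L: [-3  1  0  0  1 -2  0  0]
  Θ: [ 0  0  0  1  0 -3 -1 -3]
  M: [ 1  0  1  0  0 -3  0 -1]
Echelon form has 3 nonzero rows (pivots: ρ,D,ΔT)
Pivot set = {ρ,D,ΔT}, free = {m,ℓ,X1,X2,X3}
RREF:
  r0: [   1    0    1    0    0   -3    0   -1]
  r1: [   0    1    3    0    1  -11    0   -3]
  r2: [   0    0    0    1    0   -3   -1   -3]
Fix exponent of ℓ at 1, m at 0, X1 at 0, X2 at 0, X3 at 0; solve each RREF row for its pivot's exponent:
  r0: exp(ρ) + (0)·1 = 0 ⇒ exp(ρ) = 0
  r1: exp(D) + (1)·1 = 0 ⇒ exp(D) = -1
  r2: exp(ΔT) + (0)·1 = 0 ⇒ exp(ΔT) = 0
Π_2 = D^-1 · ℓ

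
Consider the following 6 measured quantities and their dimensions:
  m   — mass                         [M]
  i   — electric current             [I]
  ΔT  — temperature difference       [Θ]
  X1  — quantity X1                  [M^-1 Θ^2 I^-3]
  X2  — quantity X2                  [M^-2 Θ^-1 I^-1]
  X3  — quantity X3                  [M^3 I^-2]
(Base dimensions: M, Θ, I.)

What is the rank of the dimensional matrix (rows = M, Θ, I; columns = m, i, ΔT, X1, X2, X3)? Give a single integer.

3

Write exponents as rows M,Θ,I / cols m,i,ΔT,X1,X2,X3:
  M: [ 1  0  0 -1 -2  3]
  Θ: [ 0  0  1  2 -1  0]
  I: [ 0  1  0 -3 -1 -2]
Row reduction gives pivot columns m,i,ΔT; rank = 3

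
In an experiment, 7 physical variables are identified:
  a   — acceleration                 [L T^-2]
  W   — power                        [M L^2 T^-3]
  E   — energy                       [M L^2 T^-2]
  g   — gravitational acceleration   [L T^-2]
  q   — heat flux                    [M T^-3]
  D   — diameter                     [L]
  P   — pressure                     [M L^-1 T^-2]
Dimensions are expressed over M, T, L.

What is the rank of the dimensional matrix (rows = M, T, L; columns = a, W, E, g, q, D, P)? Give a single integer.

3

Exponent matrix [M,T,L] × [a,W,E,g,q,D,P]:
  M: [ 0  1  1  0  1  0  1]
  T: [-2 -3 -2 -2 -3  0 -2]
  L: [ 1  2  2  1  0  1 -1]
Echelon form has 3 nonzero rows (pivots: a,W,E)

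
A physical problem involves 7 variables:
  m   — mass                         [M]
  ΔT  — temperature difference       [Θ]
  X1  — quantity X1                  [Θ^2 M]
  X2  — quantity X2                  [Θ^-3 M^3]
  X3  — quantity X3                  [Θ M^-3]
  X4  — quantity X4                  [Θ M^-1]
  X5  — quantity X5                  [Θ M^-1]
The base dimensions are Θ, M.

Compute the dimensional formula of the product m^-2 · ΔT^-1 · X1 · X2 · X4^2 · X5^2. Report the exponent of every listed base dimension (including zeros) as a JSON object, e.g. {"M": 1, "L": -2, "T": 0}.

{"Θ": 2, "M": -2}

Write exponents as rows Θ,M / cols m,ΔT,X1,X2,X3,X4,X5:
  Θ: [ 0  1  2 -3  1  1  1]
  M: [ 1  0  1  3 -3 -1 -1]
  [Θ]: (-2)·0+(-1)·1+(1)·2+(1)·-3+(2)·1+(2)·1 = 2
  [M]: (-2)·1+(-1)·0+(1)·1+(1)·3+(2)·-1+(2)·-1 = -2
⇒ Θ^2 M^-2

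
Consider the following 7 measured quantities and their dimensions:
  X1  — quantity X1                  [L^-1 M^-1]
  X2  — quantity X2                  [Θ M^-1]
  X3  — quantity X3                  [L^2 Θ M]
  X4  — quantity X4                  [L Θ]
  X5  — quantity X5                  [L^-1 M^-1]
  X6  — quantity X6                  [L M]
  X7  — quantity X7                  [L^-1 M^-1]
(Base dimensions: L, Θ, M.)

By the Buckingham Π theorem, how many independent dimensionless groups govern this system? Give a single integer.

5

Dimensional matrix (L×Θ×M by X1×X2×X3×X4×X5×X6×X7):
  L: [-1  0  2  1 -1  1 -1]
  Θ: [ 0  1  1  1  0  0  0]
  M: [-1 -1  1  0 -1  1 -1]
RREF → pivots at {X1,X2} ⇒ r = 2
7 vars − rank 2 = 5 Π groups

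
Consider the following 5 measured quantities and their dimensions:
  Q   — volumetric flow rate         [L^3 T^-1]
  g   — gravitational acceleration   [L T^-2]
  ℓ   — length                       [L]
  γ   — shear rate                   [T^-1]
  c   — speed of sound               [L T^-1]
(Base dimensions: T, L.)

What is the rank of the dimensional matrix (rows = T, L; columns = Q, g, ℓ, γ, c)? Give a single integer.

Write exponents as rows T,L / cols Q,g,ℓ,γ,c:
  T: [-1 -2  0 -1 -1]
  L: [ 3  1  1  0  1]
Echelon form has 2 nonzero rows (pivots: Q,g)

2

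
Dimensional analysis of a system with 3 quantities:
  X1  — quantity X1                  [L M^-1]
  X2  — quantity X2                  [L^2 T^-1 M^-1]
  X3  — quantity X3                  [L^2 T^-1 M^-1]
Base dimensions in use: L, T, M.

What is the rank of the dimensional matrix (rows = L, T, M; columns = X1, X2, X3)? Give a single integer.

Write exponents as rows L,T,M / cols X1,X2,X3:
  L: [ 1  2  2]
  T: [ 0 -1 -1]
  M: [-1 -1 -1]
Row reduction gives pivot columns X1,X2; rank = 2

2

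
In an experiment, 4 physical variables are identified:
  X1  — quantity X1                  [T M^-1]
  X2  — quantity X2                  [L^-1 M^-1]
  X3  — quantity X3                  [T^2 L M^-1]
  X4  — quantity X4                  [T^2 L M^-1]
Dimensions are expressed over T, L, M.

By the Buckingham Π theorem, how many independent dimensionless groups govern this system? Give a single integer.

2

Write exponents as rows T,L,M / cols X1,X2,X3,X4:
  T: [ 1  0  2  2]
  L: [ 0 -1  1  1]
  M: [-1 -1 -1 -1]
Row reduction gives pivot columns X1,X2; rank = 2
Π count = n − r = 4 − 2 = 2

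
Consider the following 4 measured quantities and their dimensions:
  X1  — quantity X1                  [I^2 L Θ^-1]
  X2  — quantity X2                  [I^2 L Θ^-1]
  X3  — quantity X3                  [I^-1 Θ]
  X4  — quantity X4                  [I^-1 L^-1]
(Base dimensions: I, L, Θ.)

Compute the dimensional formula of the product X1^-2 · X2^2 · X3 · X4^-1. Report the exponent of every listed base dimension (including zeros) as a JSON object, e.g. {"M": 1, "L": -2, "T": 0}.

Exponent matrix [I,L,Θ] × [X1,X2,X3,X4]:
  I: [ 2  2 -1 -1]
  L: [ 1  1  0 -1]
  Θ: [-1 -1  1  0]
  [I]: (-2)·2+(2)·2+(1)·-1+(-1)·-1 = 0
  [L]: (-2)·1+(2)·1+(1)·0+(-1)·-1 = 1
  [Θ]: (-2)·-1+(2)·-1+(1)·1+(-1)·0 = 1
⇒ L Θ

{"I": 0, "L": 1, "Θ": 1}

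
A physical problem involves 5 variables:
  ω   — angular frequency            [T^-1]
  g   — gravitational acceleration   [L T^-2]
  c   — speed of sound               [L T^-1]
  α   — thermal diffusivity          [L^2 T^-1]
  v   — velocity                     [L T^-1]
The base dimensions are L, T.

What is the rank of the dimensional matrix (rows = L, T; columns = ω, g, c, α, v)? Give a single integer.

2

Exponent matrix [L,T] × [ω,g,c,α,v]:
  L: [ 0  1  1  2  1]
  T: [-1 -2 -1 -1 -1]
RREF → pivots at {ω,g} ⇒ r = 2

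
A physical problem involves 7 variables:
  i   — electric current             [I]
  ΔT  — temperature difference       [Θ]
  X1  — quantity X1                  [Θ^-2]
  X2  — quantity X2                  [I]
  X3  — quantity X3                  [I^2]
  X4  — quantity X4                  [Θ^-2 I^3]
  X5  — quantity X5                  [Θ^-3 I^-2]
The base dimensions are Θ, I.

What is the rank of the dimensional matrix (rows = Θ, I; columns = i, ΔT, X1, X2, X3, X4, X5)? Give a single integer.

2

Write exponents as rows Θ,I / cols i,ΔT,X1,X2,X3,X4,X5:
  Θ: [ 0  1 -2  0  0 -2 -3]
  I: [ 1  0  0  1  2  3 -2]
RREF → pivots at {i,ΔT} ⇒ r = 2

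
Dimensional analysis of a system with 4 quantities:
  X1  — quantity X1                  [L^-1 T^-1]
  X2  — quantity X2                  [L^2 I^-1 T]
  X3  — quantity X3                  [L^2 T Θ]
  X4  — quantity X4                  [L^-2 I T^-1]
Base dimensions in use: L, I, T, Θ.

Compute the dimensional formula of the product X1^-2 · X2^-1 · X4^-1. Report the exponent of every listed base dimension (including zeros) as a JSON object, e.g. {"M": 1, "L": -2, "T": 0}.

Exponent matrix [L,I,T,Θ] × [X1,X2,X3,X4]:
  L: [-1  2  2 -2]
  I: [ 0 -1  0  1]
  T: [-1  1  1 -1]
  Θ: [ 0  0  1  0]
  [L]: (-2)·-1+(-1)·2+(-1)·-2 = 2
  [I]: (-2)·0+(-1)·-1+(-1)·1 = 0
  [T]: (-2)·-1+(-1)·1+(-1)·-1 = 2
  [Θ]: (-2)·0+(-1)·0+(-1)·0 = 0
⇒ L^2 T^2

{"L": 2, "I": 0, "T": 2, "Θ": 0}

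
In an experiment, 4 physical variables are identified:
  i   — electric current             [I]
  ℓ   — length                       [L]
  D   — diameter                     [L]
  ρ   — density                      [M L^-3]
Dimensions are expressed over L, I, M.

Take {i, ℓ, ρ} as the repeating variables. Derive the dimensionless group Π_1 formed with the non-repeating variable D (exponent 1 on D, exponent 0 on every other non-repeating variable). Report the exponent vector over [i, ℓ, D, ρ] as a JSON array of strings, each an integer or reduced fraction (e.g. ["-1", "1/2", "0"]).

Dimensional matrix (L×I×M by i×ℓ×D×ρ):
  L: [ 0  1  1 -3]
  I: [ 1  0  0  0]
  M: [ 0  0  0  1]
Echelon form has 3 nonzero rows (pivots: i,ℓ,ρ)
Pivot set = {i,ℓ,ρ}, free = {D}
RREF:
  r0: [   1    0    0    0]
  r1: [   0    1    1    0]
  r2: [   0    0    0    1]
Fix exponent of D at 1; solve each RREF row for its pivot's exponent:
  r0: exp(i) + (0)·1 = 0 ⇒ exp(i) = 0
  r1: exp(ℓ) + (1)·1 = 0 ⇒ exp(ℓ) = -1
  r2: exp(ρ) + (0)·1 = 0 ⇒ exp(ρ) = 0
Π_1 = ℓ^-1 · D

["0", "-1", "1", "0"]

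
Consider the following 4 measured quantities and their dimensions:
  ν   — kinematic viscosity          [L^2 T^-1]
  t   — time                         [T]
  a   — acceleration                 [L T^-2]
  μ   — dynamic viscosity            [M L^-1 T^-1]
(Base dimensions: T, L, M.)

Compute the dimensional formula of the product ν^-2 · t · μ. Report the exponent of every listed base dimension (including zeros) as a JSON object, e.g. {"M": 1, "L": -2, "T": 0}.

Exponent matrix [T,L,M] × [ν,t,a,μ]:
  T: [-1  1 -2 -1]
  L: [ 2  0  1 -1]
  M: [ 0  0  0  1]
  [T]: (-2)·-1+(1)·1+(1)·-1 = 2
  [L]: (-2)·2+(1)·0+(1)·-1 = -5
  [M]: (-2)·0+(1)·0+(1)·1 = 1
⇒ T^2 L^-5 M

{"T": 2, "L": -5, "M": 1}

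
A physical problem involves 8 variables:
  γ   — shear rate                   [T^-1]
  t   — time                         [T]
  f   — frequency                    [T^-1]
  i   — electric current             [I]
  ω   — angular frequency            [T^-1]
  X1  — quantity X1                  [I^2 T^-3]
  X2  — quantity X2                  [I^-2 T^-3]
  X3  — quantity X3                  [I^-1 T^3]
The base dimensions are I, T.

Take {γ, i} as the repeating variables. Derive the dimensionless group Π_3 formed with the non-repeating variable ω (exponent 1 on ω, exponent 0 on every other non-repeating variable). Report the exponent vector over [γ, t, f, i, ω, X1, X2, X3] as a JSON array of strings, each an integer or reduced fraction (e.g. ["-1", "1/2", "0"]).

["-1", "0", "0", "0", "1", "0", "0", "0"]

Dimensional matrix (I×T by γ×t×f×i×ω×X1×X2×X3):
  I: [ 0  0  0  1  0  2 -2 -1]
  T: [-1  1 -1  0 -1 -3 -3  3]
Echelon form has 2 nonzero rows (pivots: γ,i)
Pivot set = {γ,i}, free = {t,f,ω,X1,X2,X3}
RREF:
  r0: [   1   -1    1    0    1    3    3   -3]
  r1: [   0    0    0    1    0    2   -2   -1]
Fix exponent of ω at 1, t at 0, f at 0, X1 at 0, X2 at 0, X3 at 0; solve each RREF row for its pivot's exponent:
  r0: exp(γ) + (1)·1 = 0 ⇒ exp(γ) = -1
  r1: exp(i) + (0)·1 = 0 ⇒ exp(i) = 0
Π_3 = γ^-1 · ω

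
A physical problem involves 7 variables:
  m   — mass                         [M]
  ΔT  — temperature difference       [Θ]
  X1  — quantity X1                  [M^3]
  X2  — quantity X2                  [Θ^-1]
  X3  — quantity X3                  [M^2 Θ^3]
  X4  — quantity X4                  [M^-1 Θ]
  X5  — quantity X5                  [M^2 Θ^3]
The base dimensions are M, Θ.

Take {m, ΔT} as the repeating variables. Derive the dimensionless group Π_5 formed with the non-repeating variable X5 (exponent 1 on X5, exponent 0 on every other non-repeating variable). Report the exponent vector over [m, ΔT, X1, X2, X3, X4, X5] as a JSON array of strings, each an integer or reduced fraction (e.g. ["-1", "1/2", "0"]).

Dimensional matrix (M×Θ by m×ΔT×X1×X2×X3×X4×X5):
  M: [ 1  0  3  0  2 -1  2]
  Θ: [ 0  1  0 -1  3  1  3]
Echelon form has 2 nonzero rows (pivots: m,ΔT)
Pivot set = {m,ΔT}, free = {X1,X2,X3,X4,X5}
RREF:
  r0: [   1    0    3    0    2   -1    2]
  r1: [   0    1    0   -1    3    1    3]
Fix exponent of X5 at 1, X1 at 0, X2 at 0, X3 at 0, X4 at 0; solve each RREF row for its pivot's exponent:
  r0: exp(m) + (2)·1 = 0 ⇒ exp(m) = -2
  r1: exp(ΔT) + (3)·1 = 0 ⇒ exp(ΔT) = -3
Π_5 = m^-2 · ΔT^-3 · X5

["-2", "-3", "0", "0", "0", "0", "1"]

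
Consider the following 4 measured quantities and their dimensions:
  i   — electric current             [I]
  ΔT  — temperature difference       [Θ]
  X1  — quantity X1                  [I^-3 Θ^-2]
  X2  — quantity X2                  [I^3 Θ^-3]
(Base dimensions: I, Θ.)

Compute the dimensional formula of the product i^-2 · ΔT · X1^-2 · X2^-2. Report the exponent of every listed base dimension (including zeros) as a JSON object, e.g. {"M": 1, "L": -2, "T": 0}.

{"I": -2, "Θ": 11}

Exponent matrix [I,Θ] × [i,ΔT,X1,X2]:
  I: [ 1  0 -3  3]
  Θ: [ 0  1 -2 -3]
  [I]: (-2)·1+(1)·0+(-2)·-3+(-2)·3 = -2
  [Θ]: (-2)·0+(1)·1+(-2)·-2+(-2)·-3 = 11
⇒ I^-2 Θ^11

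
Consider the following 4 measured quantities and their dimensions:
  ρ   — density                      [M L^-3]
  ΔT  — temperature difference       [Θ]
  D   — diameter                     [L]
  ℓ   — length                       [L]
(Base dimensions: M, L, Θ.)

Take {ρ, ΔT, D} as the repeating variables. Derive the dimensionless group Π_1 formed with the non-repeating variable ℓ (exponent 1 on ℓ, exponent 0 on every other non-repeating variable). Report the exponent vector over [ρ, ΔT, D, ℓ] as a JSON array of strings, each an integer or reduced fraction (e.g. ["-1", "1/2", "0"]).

Dimensional matrix (M×L×Θ by ρ×ΔT×D×ℓ):
  M: [ 1  0  0  0]
  L: [-3  0  1  1]
  Θ: [ 0  1  0  0]
Echelon form has 3 nonzero rows (pivots: ρ,ΔT,D)
Repeat: ρ,ΔT,D; free: ℓ
RREF:
  r0: [   1    0    0    0]
  r1: [   0    1    0    0]
  r2: [   0    0    1    1]
Fix exponent of ℓ at 1; solve each RREF row for its pivot's exponent:
  r0: exp(ρ) + (0)·1 = 0 ⇒ exp(ρ) = 0
  r1: exp(ΔT) + (0)·1 = 0 ⇒ exp(ΔT) = 0
  r2: exp(D) + (1)·1 = 0 ⇒ exp(D) = -1
Π_1 = D^-1 · ℓ

["0", "0", "-1", "1"]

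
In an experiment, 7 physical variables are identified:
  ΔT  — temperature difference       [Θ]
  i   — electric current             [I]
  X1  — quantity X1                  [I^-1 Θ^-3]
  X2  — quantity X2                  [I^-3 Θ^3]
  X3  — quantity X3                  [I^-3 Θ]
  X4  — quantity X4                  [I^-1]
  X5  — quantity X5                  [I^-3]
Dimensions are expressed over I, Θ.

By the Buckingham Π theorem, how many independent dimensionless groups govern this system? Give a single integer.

Exponent matrix [I,Θ] × [ΔT,i,X1,X2,X3,X4,X5]:
  I: [ 0  1 -1 -3 -3 -1 -3]
  Θ: [ 1  0 -3  3  1  0  0]
Row reduction gives pivot columns ΔT,i; rank = 2
7 vars − rank 2 = 5 Π groups

5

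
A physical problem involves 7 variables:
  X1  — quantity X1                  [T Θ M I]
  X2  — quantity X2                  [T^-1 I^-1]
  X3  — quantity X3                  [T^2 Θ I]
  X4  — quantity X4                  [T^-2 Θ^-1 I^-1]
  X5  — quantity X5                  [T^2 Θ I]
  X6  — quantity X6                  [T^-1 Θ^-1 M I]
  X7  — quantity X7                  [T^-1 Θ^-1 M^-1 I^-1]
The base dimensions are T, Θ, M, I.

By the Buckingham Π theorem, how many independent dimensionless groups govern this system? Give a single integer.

Exponent matrix [T,Θ,M,I] × [X1,X2,X3,X4,X5,X6,X7]:
  T: [ 1 -1  2 -2  2 -1 -1]
  Θ: [ 1  0  1 -1  1 -1 -1]
  M: [ 1  0  0  0  0  1 -1]
  I: [ 1 -1  1 -1  1  1 -1]
Echelon form has 3 nonzero rows (pivots: X1,X2,X3)
7 vars − rank 3 = 4 Π groups

4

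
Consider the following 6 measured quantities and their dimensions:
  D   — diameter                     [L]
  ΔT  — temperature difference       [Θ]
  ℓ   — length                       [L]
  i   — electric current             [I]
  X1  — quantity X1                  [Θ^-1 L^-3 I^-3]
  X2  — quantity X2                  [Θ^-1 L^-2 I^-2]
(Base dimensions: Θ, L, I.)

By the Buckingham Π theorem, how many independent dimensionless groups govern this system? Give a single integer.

Exponent matrix [Θ,L,I] × [D,ΔT,ℓ,i,X1,X2]:
  Θ: [ 0  1  0  0 -1 -1]
  L: [ 1  0  1  0 -3 -2]
  I: [ 0  0  0  1 -3 -2]
RREF → pivots at {D,ΔT,i} ⇒ r = 3
n=6, r=3 ⇒ 3 dimensionless groups

3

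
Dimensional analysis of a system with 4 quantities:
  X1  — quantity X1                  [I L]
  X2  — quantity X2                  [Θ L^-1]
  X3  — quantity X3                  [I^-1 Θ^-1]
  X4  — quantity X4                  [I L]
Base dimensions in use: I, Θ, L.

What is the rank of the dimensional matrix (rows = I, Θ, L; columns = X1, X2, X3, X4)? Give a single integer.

Write exponents as rows I,Θ,L / cols X1,X2,X3,X4:
  I: [ 1  0 -1  1]
  Θ: [ 0  1 -1  0]
  L: [ 1 -1  0  1]
RREF → pivots at {X1,X2} ⇒ r = 2

2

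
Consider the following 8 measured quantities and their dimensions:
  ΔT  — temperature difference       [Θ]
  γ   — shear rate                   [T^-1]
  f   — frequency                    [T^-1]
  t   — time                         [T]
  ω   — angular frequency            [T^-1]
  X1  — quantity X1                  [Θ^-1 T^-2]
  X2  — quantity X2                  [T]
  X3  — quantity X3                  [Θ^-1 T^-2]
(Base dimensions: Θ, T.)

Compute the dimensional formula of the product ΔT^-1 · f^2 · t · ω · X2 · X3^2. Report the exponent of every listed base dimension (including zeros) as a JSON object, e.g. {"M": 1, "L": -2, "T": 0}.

{"Θ": -3, "T": -5}

Exponent matrix [Θ,T] × [ΔT,γ,f,t,ω,X1,X2,X3]:
  Θ: [ 1  0  0  0  0 -1  0 -1]
  T: [ 0 -1 -1  1 -1 -2  1 -2]
  [Θ]: (-1)·1+(2)·0+(1)·0+(1)·0+(1)·0+(2)·-1 = -3
  [T]: (-1)·0+(2)·-1+(1)·1+(1)·-1+(1)·1+(2)·-2 = -5
⇒ Θ^-3 T^-5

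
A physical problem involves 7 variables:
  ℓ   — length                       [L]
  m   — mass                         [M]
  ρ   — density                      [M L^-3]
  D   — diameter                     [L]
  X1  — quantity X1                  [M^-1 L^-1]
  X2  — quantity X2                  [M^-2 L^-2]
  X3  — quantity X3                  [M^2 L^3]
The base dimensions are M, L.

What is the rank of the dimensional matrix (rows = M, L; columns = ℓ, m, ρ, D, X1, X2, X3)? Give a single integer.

2

Dimensional matrix (M×L by ℓ×m×ρ×D×X1×X2×X3):
  M: [ 0  1  1  0 -1 -2  2]
  L: [ 1  0 -3  1 -1 -2  3]
RREF → pivots at {ℓ,m} ⇒ r = 2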